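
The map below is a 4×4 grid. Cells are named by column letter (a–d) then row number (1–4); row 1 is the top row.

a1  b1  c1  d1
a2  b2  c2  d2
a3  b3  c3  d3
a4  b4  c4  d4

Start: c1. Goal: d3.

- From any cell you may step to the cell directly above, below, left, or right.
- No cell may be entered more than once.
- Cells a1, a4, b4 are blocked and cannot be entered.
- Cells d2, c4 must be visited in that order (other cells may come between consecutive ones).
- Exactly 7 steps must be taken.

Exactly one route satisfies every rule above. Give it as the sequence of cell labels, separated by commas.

c1, d1, d2, c2, c3, c4, d4, d3

The waypoints must appear in the order d2, c4, with no cell reused.
Route from c1: right to d1, down to d2, left to c2, 2× down (reaching c4), right to d4, up to d3 — 7 moves in all.
Check: order respected (d2 at step 2, c4 at step 5); 7 moves as required.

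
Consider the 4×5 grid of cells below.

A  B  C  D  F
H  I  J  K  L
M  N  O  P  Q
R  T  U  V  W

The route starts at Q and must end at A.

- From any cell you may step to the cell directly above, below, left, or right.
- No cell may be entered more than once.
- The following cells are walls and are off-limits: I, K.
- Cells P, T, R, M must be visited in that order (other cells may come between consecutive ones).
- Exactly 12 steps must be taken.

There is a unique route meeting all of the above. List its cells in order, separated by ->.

Q -> P -> V -> U -> T -> R -> M -> N -> O -> J -> C -> B -> A

The waypoints must appear in the order P, T, R, M, with no cell reused.
Route from Q: left 1 to P, down 1 to V, left 3 to R, up 1 to M, right 2 to O, up 2 to C, left 2 to A — 12 moves in all.
Check: order respected (P at step 1, T at step 4, R at step 5, M at step 6); 12 moves as required.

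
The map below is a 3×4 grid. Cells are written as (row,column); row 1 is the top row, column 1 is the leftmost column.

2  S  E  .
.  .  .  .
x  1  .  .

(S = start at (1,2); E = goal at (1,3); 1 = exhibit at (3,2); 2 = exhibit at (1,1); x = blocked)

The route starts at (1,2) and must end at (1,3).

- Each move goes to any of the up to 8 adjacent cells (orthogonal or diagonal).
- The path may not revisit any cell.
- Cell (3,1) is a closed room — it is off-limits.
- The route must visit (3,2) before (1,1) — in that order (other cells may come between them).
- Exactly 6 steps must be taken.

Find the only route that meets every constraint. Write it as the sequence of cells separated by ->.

(1,2) -> (2,3) -> (3,2) -> (2,1) -> (1,1) -> (2,2) -> (1,3)

The waypoints must appear in the order (3,2), (1,1), with no cell reused.
Route from (1,2): down-right 1 to (2,3), down-left 1 to (3,2), up-left 1 to (2,1), up 1 to (1,1), down-right 1 to (2,2), up-right 1 to (1,3) — 6 moves in all.
Check: order respected (1 at step 2, 2 at step 4); 6 moves as required.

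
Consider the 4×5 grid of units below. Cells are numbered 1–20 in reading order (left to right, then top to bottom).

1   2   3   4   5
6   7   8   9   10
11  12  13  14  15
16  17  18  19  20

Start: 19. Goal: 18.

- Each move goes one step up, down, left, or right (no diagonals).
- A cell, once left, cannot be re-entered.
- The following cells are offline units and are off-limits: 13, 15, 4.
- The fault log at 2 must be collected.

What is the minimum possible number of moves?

9

Any route passes through 2 somewhere between 19 and 18. Summing Manhattan distances along the two legs (19 → 2 → 18) gives a lower bound of 5 + 4 = 9 moves.
A route of 9 moves achieves this: 19 → 14 → 9 → 8 → 3 → 2 → 7 → 12 → 17 → 18.
Since 9 matches the lower bound, it is optimal.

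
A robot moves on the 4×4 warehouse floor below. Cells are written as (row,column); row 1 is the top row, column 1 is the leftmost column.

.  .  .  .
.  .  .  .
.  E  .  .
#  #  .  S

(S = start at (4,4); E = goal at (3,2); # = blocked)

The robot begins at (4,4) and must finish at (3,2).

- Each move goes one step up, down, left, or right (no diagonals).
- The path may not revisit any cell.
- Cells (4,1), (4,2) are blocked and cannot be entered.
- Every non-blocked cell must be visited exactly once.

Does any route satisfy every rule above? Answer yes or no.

One route that works: (4,4) → (4,3) → (3,3) → (3,4) → (2,4) → (1,4) → (1,3) → (2,3) → (2,2) → (1,2) → (1,1) → (2,1) → (3,1) → (3,2).

yes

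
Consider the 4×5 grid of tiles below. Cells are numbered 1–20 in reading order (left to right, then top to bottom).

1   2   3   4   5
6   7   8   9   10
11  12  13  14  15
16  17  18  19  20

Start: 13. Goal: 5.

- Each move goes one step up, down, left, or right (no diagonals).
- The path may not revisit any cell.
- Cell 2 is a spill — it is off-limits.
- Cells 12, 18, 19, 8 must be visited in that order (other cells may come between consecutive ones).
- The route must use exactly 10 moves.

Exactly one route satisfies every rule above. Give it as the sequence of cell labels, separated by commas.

13, 12, 17, 18, 19, 14, 9, 8, 3, 4, 5

The waypoints must appear in the order 12, 18, 19, 8, with no cell reused.
Route from 13: left to 12, down to 17, 2× right (reaching 19), 2× up (reaching 9), left to 8, up to 3, 2× right (reaching 5) — 10 moves in all.
Check: order respected (12 at step 1, 18 at step 3, 19 at step 4, 8 at step 7); 10 moves as required.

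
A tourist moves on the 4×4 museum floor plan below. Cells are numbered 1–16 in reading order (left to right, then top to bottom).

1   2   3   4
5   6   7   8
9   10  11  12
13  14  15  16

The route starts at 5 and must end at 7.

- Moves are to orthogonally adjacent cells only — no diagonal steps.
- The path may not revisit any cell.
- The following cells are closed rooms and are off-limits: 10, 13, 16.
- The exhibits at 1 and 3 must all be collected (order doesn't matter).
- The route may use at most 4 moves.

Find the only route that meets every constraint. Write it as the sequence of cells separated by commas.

5, 1, 2, 3, 7

The 4-move cap with required stops at 1, 3 leaves no slack for detours.
Route from 5: up to 1, 2× right (reaching 3), down to 7 — 4 moves in all.
Check: all required cells visited; 4 ≤ 4 moves.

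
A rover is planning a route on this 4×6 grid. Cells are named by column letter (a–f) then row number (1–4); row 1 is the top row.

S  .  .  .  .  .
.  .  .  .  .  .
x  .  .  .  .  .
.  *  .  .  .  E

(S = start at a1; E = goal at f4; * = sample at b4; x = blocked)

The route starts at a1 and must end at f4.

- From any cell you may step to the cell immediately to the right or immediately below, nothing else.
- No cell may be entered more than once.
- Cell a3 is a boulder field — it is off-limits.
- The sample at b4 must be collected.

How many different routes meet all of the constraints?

2

A right/down-only route from a1 to f4 makes exactly 3 down-moves and 5 right-moves in some order.
With no other constraints that would be C(8,3) = 56 routes.
Split at b4 and multiply the segment counts (each segment already excludes blocked cells): a1→b4: 2; b4→f4: 1; product = 2.
That gives 2 routes.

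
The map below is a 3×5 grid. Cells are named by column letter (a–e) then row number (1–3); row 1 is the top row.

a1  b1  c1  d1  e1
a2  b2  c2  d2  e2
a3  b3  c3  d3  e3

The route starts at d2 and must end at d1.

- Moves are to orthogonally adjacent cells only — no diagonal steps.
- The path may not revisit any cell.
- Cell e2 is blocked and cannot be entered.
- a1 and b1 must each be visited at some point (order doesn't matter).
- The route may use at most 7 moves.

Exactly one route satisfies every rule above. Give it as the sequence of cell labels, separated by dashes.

The 7-move cap with required stops at a1, b1 leaves no slack for detours.
Route from d2: 3× left (reaching a2), up to a1, 3× right (reaching d1) — 7 moves in all.
Check: all required cells visited; 7 ≤ 7 moves.

d2 - c2 - b2 - a2 - a1 - b1 - c1 - d1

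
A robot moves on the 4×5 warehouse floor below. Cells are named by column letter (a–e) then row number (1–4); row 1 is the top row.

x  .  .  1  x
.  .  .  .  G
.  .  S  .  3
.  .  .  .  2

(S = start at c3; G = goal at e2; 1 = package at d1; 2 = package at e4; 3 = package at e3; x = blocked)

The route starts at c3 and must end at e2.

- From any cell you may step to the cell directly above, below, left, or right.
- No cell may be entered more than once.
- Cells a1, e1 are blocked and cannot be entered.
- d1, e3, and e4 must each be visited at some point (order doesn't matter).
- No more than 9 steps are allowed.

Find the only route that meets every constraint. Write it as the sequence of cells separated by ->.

c3 -> c2 -> c1 -> d1 -> d2 -> d3 -> d4 -> e4 -> e3 -> e2

The budget equals the shortest possible length, so every move has to be on a shortest route through the required cells.
Route from c3: 2× up (reaching c1), right to d1, 3× down (reaching d4), right to e4, 2× up (reaching e2) — 9 moves in all.
Check: all required cells visited; 9 ≤ 9 moves.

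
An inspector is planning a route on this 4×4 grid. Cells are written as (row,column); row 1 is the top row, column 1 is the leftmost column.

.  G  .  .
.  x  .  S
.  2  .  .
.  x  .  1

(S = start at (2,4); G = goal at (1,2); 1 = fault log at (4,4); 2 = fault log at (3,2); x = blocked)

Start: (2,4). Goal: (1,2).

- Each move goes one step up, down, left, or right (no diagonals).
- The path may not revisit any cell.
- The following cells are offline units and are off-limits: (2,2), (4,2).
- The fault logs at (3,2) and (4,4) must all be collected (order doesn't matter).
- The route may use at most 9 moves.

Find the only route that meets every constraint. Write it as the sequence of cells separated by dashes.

(2,4) - (3,4) - (4,4) - (4,3) - (3,3) - (3,2) - (3,1) - (2,1) - (1,1) - (1,2)

Any route must reach (3,2) and (4,4) and still end at (1,2) within 9 moves, so the order of the required stops is forced.
Route from (2,4): down 2 to (4,4), left 1 to (4,3), up 1 to (3,3), left 2 to (3,1), up 2 to (1,1), right 1 to (1,2) — 9 moves in all.
Check: all required cells visited; 9 ≤ 9 moves.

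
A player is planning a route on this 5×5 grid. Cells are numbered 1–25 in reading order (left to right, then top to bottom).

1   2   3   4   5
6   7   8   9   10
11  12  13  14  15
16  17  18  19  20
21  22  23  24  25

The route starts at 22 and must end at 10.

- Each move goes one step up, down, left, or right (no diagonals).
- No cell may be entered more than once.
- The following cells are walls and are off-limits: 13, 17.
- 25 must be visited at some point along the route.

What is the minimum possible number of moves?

6

Any route passes through 25 somewhere between 22 and 10. Summing Manhattan distances along the two legs (22 → 25 → 10) gives a lower bound of 3 + 3 = 6 moves.
A route of 6 moves achieves this: 22 → 23 → 24 → 25 → 20 → 15 → 10.
Since 6 matches the lower bound, it is optimal.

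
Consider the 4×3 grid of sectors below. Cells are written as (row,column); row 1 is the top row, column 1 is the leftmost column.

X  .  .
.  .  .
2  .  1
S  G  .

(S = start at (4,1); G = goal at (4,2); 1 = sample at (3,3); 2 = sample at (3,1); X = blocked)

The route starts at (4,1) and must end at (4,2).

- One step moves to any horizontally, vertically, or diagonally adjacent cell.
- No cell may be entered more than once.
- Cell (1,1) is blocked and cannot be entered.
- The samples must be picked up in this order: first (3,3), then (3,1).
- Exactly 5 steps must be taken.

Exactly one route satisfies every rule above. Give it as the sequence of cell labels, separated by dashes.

The waypoints must appear in the order (3,3), (3,1), with no cell reused.
Route from (4,1): up-right to (3,2), right to (3,3), up-left to (2,2), down-left to (3,1), down-right to (4,2) — 5 moves in all.
Check: order respected (1 at step 2, 2 at step 4); 5 moves as required.

(4,1) - (3,2) - (3,3) - (2,2) - (3,1) - (4,2)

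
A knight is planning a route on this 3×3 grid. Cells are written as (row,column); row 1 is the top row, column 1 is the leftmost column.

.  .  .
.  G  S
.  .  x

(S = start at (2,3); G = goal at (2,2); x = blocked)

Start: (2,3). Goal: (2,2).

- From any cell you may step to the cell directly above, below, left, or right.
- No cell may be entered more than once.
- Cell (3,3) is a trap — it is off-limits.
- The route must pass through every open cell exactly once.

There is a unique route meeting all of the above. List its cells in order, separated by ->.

(2,3) -> (1,3) -> (1,2) -> (1,1) -> (2,1) -> (3,1) -> (3,2) -> (2,2)

Need to visit all 8 open cells exactly once, starting at (2,3) and ending at (2,2).
Cell (3,1) has only two open neighbours ((2,1) and (3,2)), so the path must pass straight through it: one of those is the cell it's entered from and the other is where it exits.
Route from (2,3): up to (1,3), 2× left (reaching (1,1)), 2× down (reaching (3,1)), right to (3,2), up to (2,2) — 7 moves in all.
Check: all 8 open cells covered.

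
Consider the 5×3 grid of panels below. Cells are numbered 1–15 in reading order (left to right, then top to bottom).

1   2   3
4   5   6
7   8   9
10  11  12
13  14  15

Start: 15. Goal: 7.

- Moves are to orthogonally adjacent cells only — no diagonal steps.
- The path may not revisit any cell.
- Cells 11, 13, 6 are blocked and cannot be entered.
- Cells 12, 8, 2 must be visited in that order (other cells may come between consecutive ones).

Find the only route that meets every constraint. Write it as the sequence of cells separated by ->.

The waypoints must appear in the order 12, 8, 2, with no cell reused.
Route from 15: 2× up (reaching 9), left to 8, 2× up (reaching 2), left to 1, 2× down (reaching 7) — 8 moves in all.
Check: order respected (12 at step 1, 8 at step 3, 2 at step 5).

15 -> 12 -> 9 -> 8 -> 5 -> 2 -> 1 -> 4 -> 7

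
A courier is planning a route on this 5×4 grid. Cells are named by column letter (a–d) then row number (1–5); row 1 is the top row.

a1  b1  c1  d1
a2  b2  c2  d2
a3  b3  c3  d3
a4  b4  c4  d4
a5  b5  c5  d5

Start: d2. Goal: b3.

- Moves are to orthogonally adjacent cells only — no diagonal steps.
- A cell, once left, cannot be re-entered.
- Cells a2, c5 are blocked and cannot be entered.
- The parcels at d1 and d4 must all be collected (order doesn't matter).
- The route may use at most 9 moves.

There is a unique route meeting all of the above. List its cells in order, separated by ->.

d2 -> d1 -> c1 -> c2 -> c3 -> d3 -> d4 -> c4 -> b4 -> b3

The budget equals the shortest possible length, so every move has to be on a shortest route through the required cells.
Route from d2: up to d1, left to c1, 2× down (reaching c3), right to d3, down to d4, 2× left (reaching b4), up to b3 — 9 moves in all.
Check: all required cells visited; 9 ≤ 9 moves.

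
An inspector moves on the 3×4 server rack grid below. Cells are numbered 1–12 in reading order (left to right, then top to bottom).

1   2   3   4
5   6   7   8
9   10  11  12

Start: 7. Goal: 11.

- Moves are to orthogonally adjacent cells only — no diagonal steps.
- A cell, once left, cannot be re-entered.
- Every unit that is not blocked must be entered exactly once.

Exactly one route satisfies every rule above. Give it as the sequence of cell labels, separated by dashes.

7 - 6 - 10 - 9 - 5 - 1 - 2 - 3 - 4 - 8 - 12 - 11

Need to visit all 12 open cells exactly once, starting at 7 and ending at 11.
Cell 9 has only two open neighbours (5 and 10), so the path must pass straight through it: one of those is the cell it's entered from and the other is where it exits.
Route from 7: left to 6, down to 10, left to 9, 2× up (reaching 1), 3× right (reaching 4), 2× down (reaching 12), left to 11 — 11 moves in all.
Check: all 12 open cells covered.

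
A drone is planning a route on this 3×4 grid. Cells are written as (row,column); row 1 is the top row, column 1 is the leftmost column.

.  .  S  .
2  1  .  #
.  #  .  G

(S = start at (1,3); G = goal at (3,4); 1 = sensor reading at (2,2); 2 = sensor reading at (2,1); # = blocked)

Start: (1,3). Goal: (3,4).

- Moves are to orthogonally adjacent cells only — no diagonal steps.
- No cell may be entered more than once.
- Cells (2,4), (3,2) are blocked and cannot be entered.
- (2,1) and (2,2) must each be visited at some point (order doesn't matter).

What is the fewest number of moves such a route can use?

7

Any route passes through (2,1) and (2,2) in some order between (1,3) and (3,4). Summing Manhattan distances along each leg and taking the cheapest ordering ((1,3) → (2,2) → (2,1) → (3,4)) gives a lower bound of 2 + 1 + 4 = 7 moves.
A route of 7 moves achieves this: (1,3) → (1,2) → (1,1) → (2,1) → (2,2) → (2,3) → (3,3) → (3,4).
Since 7 matches the lower bound, it is optimal.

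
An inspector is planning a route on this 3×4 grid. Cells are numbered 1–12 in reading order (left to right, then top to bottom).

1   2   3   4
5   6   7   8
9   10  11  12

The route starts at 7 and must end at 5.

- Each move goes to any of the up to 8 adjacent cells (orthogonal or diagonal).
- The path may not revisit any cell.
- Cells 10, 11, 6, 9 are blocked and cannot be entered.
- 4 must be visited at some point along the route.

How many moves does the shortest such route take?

Any route passes through 4 somewhere between 7 and 5. Summing Chebyshev distances along the two legs (7 → 4 → 5) gives a lower bound of 1 + 3 = 4 moves.
A route of 4 moves achieves this: 7 → 4 → 3 → 2 → 5.
Since 4 matches the lower bound, it is optimal.

4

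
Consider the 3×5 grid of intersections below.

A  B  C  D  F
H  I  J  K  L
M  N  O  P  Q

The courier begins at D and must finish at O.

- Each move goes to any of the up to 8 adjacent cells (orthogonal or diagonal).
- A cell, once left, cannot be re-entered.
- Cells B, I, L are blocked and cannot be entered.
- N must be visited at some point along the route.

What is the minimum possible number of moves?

Any route passes through N somewhere between D and O. Summing Chebyshev distances along the two legs (D → N → O) gives a lower bound of 2 + 1 = 3 moves.
A route of 3 moves achieves this: D → J → N → O.
Since 3 matches the lower bound, it is optimal.

3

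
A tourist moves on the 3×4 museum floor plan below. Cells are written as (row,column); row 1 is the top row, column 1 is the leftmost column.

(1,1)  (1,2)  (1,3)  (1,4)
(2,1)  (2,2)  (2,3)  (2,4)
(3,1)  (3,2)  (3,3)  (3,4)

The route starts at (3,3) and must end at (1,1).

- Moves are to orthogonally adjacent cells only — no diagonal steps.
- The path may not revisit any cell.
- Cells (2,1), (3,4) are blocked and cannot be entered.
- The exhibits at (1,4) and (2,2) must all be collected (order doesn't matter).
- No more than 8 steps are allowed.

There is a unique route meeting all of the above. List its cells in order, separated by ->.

The budget equals the shortest possible length, so every move has to be on a shortest route through the required cells.
Route from (3,3): left 1 to (3,2), up 1 to (2,2), right 2 to (2,4), up 1 to (1,4), left 3 to (1,1) — 8 moves in all.
Check: all required cells visited; 8 ≤ 8 moves.

(3,3) -> (3,2) -> (2,2) -> (2,3) -> (2,4) -> (1,4) -> (1,3) -> (1,2) -> (1,1)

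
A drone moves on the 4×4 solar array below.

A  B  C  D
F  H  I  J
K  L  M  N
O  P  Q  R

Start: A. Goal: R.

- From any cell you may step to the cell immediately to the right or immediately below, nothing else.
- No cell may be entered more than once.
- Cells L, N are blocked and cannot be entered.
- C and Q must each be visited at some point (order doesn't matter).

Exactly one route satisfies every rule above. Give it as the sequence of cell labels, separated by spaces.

A B C I M Q R

Moves only go right or down, so the column and row indices never decrease.
Route from A: right 2 to C, down 3 to Q, right 1 to R — 6 moves in all.
Check: all required cells visited.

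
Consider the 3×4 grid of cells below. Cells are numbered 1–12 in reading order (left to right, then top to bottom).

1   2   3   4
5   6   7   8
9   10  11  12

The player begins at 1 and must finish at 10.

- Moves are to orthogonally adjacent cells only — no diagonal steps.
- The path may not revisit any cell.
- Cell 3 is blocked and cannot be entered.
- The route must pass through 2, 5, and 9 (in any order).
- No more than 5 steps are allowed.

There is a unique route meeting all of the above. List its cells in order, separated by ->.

Any route must reach 2, 5, and 9 and still end at 10 within 5 moves, so the order of the required stops is forced.
Route from 1: right to 2, down to 6, left to 5, down to 9, right to 10 — 5 moves in all.
Check: all required cells visited; 5 ≤ 5 moves.

1 -> 2 -> 6 -> 5 -> 9 -> 10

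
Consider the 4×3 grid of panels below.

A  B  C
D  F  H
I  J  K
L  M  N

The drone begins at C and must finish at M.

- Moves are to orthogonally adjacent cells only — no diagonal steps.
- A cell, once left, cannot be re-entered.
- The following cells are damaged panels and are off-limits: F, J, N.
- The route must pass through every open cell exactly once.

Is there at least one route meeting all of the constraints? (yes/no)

no

Cell K has only one open neighbour but is neither the start nor the goal, so a Hamiltonian route would have to both enter and leave it through the same neighbour — impossible without revisiting.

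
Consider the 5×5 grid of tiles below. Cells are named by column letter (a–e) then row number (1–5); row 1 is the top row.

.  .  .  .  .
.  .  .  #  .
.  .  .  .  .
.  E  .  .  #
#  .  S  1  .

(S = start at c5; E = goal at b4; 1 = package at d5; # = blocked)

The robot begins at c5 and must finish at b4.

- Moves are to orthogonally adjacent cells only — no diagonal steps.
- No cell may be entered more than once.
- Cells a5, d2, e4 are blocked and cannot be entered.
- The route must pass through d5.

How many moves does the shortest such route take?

4

Any route passes through d5 somewhere between c5 and b4. Summing Manhattan distances along the two legs (c5 → d5 → b4) gives a lower bound of 1 + 3 = 4 moves.
A route of 4 moves achieves this: c5 → d5 → d4 → c4 → b4.
Since 4 matches the lower bound, it is optimal.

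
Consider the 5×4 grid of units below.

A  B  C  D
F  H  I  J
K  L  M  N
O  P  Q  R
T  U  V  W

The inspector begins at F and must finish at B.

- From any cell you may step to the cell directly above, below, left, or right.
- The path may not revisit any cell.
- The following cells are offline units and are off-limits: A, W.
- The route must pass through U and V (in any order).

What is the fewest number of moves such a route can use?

10

Any route passes through U and V in some order between F and B. Summing Manhattan distances along each leg and taking the cheapest ordering (F → U → V → B) gives a lower bound of 4 + 1 + 5 = 10 moves.
A route of 10 moves achieves this: F → K → O → T → U → V → Q → M → I → C → B.
Since 10 matches the lower bound, it is optimal.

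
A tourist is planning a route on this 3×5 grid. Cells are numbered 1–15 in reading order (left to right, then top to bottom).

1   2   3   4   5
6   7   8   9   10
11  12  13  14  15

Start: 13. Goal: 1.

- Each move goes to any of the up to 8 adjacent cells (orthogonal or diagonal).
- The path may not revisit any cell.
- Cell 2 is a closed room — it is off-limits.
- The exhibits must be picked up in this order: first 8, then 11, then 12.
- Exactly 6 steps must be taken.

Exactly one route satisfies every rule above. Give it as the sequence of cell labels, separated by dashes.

The waypoints must appear in the order 8, 11, 12, with no cell reused.
Route from 13: up to 8, left to 7, down-left to 11, right to 12, up-left to 6, up to 1 — 6 moves in all.
Check: order respected (8 at step 1, 11 at step 3, 12 at step 4); 6 moves as required.

13 - 8 - 7 - 11 - 12 - 6 - 1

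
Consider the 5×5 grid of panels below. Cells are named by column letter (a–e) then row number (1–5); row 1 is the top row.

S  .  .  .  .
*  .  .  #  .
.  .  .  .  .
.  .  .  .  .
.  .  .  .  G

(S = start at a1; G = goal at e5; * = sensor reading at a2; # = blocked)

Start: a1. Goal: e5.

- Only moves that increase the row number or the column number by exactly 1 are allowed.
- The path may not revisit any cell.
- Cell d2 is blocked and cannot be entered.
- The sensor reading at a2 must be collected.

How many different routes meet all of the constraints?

31

A right/down-only route from a1 to e5 makes exactly 4 down-moves and 4 right-moves in some order.
With no other constraints that would be C(8,4) = 70 routes.
Split at a2 and multiply the segment counts (each segment already excludes blocked cells): a1→a2: 1; a2→e5: 31; product = 31.
That gives 31 routes.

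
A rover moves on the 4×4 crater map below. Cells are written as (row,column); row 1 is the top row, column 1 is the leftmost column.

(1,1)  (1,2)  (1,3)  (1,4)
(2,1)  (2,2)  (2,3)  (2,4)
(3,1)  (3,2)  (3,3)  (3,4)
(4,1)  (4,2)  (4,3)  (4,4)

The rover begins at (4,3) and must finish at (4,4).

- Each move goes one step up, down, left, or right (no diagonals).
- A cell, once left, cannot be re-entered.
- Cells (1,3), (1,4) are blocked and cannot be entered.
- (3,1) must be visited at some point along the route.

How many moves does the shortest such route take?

Any route passes through (3,1) somewhere between (4,3) and (4,4). Summing Manhattan distances along the two legs ((4,3) → (3,1) → (4,4)) gives a lower bound of 3 + 4 = 7 moves.
A route of 7 moves achieves this: (4,3) → (4,2) → (4,1) → (3,1) → (3,2) → (3,3) → (3,4) → (4,4).
Since 7 matches the lower bound, it is optimal.

7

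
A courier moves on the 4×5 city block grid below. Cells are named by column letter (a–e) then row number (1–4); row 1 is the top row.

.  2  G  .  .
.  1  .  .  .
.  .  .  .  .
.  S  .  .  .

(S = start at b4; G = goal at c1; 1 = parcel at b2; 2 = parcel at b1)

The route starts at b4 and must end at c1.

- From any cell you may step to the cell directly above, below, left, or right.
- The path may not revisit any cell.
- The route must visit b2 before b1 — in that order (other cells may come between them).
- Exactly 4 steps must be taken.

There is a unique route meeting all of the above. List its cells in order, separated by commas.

The waypoints must appear in the order b2, b1, with no cell reused.
Route from b4: up 3 to b1, right 1 to c1 — 4 moves in all.
Check: order respected (1 at step 2, 2 at step 3); 4 moves as required.

b4, b3, b2, b1, c1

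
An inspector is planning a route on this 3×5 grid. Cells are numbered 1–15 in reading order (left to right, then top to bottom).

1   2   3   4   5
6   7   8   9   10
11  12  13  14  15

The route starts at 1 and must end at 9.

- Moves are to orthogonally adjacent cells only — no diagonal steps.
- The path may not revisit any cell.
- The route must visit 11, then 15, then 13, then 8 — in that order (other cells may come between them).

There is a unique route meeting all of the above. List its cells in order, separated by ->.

The waypoints must appear in the order 11, 15, 13, 8, with no cell reused.
Route from 1: 2× down (reaching 11), right to 12, 2× up (reaching 2), 3× right (reaching 5), 2× down (reaching 15), 2× left (reaching 13), up to 8, right to 9 — 14 moves in all.
Check: order respected (11 at step 2, 15 at step 10, 13 at step 12, 8 at step 13).

1 -> 6 -> 11 -> 12 -> 7 -> 2 -> 3 -> 4 -> 5 -> 10 -> 15 -> 14 -> 13 -> 8 -> 9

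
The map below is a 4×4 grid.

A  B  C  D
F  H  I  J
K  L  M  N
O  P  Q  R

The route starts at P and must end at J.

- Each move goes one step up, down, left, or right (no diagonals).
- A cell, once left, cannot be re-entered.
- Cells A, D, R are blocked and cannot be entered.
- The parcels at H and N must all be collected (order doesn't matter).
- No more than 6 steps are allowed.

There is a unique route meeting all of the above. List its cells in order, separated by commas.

The 6-move cap with required stops at H, N leaves no slack for detours.
Route from P: 2× up (reaching H), right to I, down to M, right to N, up to J — 6 moves in all.
Check: all required cells visited; 6 ≤ 6 moves.

P, L, H, I, M, N, J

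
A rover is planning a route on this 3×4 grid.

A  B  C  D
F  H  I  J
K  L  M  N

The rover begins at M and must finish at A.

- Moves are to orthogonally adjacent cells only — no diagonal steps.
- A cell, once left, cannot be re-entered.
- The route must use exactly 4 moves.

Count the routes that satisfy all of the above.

6

Need simple routes of exactly 4 moves from M to A (Manhattan distance 4, so 0 moves are spent on a detour and 0 undoing it).
Enumerating: M I C B A | M I H B A | M I H F A | M L H B A | M L H F A | M L K F A.
That gives 6 routes.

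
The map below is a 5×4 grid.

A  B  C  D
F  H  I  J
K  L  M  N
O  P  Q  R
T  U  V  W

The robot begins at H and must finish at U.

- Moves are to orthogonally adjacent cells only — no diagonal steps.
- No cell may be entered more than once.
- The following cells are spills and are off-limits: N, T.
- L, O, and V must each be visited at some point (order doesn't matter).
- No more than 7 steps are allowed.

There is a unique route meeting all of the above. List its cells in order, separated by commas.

The 7-move cap with required stops at L, O, V leaves no slack for detours.
Route from H: down 1 to L, left 1 to K, down 1 to O, right 2 to Q, down 1 to V, left 1 to U — 7 moves in all.
Check: all required cells visited; 7 ≤ 7 moves.

H, L, K, O, P, Q, V, U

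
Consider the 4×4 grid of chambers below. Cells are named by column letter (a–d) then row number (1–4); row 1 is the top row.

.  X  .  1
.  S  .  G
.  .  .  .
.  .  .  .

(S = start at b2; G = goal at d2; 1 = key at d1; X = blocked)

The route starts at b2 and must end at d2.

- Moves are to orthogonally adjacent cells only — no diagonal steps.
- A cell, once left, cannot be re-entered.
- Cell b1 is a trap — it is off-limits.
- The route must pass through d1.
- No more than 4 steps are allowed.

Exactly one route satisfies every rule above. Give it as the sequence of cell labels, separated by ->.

Any route must reach d1 and still end at d2 within 4 moves, so the order of the required stops is forced.
Route from b2: right to c2, up to c1, right to d1, down to d2 — 4 moves in all.
Check: all required cells visited; 4 ≤ 4 moves.

b2 -> c2 -> c1 -> d1 -> d2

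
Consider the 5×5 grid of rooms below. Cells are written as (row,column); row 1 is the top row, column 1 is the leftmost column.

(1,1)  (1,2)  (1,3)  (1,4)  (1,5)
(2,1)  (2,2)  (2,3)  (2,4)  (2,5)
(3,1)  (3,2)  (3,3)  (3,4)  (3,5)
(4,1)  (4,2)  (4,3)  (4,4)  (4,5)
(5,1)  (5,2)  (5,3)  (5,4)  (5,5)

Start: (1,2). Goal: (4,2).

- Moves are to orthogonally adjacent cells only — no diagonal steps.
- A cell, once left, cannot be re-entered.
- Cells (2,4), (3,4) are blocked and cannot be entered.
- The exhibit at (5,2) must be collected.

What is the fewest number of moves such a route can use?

7

Any route passes through (5,2) somewhere between (1,2) and (4,2). Summing Manhattan distances along the two legs ((1,2) → (5,2) → (4,2)) gives a lower bound of 4 + 1 = 5 moves.
The shortest route satisfying every rule uses 7 moves: (1,2) → (2,2) → (3,2) → (3,1) → (4,1) → (5,1) → (5,2) → (4,2).
The no-revisit rule (legs can't share cells) pushes the minimum above the 5-move bound; an exhaustive check rules out every length from 5 to 6, leaving 7 as the minimum.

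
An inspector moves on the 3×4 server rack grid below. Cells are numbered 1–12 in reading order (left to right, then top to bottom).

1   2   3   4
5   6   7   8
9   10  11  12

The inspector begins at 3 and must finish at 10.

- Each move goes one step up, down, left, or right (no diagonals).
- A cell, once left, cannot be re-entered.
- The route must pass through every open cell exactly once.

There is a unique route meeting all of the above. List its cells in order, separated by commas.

3, 4, 8, 12, 11, 7, 6, 2, 1, 5, 9, 10

Need to visit all 12 open cells exactly once, starting at 3 and ending at 10.
Cell 4 has only two open neighbours (8 and 3), so the path must pass straight through it: one of those is the cell it's entered from and the other is where it exits.
Route from 3: right 1 to 4, down 2 to 12, left 1 to 11, up 1 to 7, left 1 to 6, up 1 to 2, left 1 to 1, down 2 to 9, right 1 to 10 — 11 moves in all.
Check: all 12 open cells covered.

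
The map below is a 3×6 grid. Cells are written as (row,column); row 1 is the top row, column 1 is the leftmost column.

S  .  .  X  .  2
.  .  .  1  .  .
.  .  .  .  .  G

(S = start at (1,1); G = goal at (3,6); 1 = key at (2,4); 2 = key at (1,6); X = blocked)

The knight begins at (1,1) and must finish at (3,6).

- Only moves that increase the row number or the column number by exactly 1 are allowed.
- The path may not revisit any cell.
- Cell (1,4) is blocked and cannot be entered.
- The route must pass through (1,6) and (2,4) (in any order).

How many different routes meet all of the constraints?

A right/down-only route from (1,1) to (3,6) makes exactly 2 down-moves and 5 right-moves in some order.
With no other constraints that would be C(7,2) = 21 routes.
(2,4) is below but to the left of (1,6): going (1,6) → (2,4) would need a leftward move and (2,4) → (1,6) an upward move, so no right/down-only route can visit both required cells.
No route satisfies every constraint, so the count is 0.

0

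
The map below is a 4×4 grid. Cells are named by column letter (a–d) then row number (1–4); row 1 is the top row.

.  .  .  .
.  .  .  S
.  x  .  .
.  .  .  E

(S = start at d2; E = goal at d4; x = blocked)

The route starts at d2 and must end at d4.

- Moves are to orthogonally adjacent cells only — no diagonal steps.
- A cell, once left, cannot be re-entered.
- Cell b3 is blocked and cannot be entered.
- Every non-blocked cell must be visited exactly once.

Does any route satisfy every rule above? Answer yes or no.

yes

One route that works: d2 → d1 → c1 → c2 → b2 → b1 → a1 → a2 → a3 → a4 → b4 → c4 → c3 → d3 → d4.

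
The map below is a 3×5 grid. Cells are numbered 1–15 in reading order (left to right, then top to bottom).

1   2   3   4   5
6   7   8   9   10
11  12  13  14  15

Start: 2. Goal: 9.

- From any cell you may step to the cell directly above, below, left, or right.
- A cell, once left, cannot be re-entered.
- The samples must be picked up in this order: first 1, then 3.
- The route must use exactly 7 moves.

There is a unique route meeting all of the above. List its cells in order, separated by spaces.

The waypoints must appear in the order 1, 3, with no cell reused.
Route from 2: left to 1, down to 6, 2× right (reaching 8), up to 3, right to 4, down to 9 — 7 moves in all.
Check: order respected (1 at step 1, 3 at step 5); 7 moves as required.

2 1 6 7 8 3 4 9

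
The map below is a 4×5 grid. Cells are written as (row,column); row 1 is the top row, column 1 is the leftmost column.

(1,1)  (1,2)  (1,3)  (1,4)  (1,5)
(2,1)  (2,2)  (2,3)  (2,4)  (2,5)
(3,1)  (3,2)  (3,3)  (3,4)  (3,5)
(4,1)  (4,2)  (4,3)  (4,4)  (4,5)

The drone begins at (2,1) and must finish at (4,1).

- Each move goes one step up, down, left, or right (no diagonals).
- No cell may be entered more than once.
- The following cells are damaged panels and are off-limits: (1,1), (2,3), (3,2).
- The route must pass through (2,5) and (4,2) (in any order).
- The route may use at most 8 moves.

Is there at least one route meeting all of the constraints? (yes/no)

no

Even ignoring the no-revisit rule, getting from (2,1) to (4,1), taking the cheapest ordering (2,1) → (2,5) → (4,2) → (4,1) needs at least 6 + 5 + 1 = 12 moves (fewest moves per leg, detouring around blocked cells), which exceeds the 8-move limit.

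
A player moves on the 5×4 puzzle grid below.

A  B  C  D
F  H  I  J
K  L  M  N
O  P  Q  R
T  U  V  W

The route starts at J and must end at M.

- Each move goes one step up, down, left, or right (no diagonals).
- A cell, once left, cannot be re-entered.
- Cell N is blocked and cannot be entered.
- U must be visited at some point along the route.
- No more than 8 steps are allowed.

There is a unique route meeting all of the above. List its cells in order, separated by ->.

J -> I -> H -> L -> P -> U -> V -> Q -> M

Any route must reach U and still end at M within 8 moves, so the order of the required stops is forced.
Route from J: 2× left (reaching H), 3× down (reaching U), right to V, 2× up (reaching M) — 8 moves in all.
Check: all required cells visited; 8 ≤ 8 moves.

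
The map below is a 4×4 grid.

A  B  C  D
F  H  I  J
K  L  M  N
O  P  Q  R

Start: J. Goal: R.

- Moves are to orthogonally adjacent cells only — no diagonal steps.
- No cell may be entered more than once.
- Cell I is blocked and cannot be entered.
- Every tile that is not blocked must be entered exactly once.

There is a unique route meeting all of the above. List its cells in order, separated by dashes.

Need to visit all 15 open cells exactly once, starting at J and ending at R.
Cell A has only two open neighbours (F and B), so the path must pass straight through it: one of those is the cell it's entered from and the other is where it exits.
Route from J: up 1 to D, left 3 to A, down 1 to F, right 1 to H, down 1 to L, left 1 to K, down 1 to O, right 2 to Q, up 1 to M, right 1 to N, down 1 to R — 14 moves in all.
Check: all 15 open cells covered.

J - D - C - B - A - F - H - L - K - O - P - Q - M - N - R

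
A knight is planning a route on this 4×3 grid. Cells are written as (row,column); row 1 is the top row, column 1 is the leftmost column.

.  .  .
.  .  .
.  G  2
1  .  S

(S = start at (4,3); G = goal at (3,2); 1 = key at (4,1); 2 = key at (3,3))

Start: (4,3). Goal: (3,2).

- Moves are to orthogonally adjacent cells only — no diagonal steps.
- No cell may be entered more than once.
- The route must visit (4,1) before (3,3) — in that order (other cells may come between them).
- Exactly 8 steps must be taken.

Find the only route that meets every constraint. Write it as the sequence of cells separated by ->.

(4,3) -> (4,2) -> (4,1) -> (3,1) -> (2,1) -> (2,2) -> (2,3) -> (3,3) -> (3,2)

The waypoints must appear in the order (4,1), (3,3), with no cell reused.
Route from (4,3): 2× left (reaching (4,1)), 2× up (reaching (2,1)), 2× right (reaching (2,3)), down to (3,3), left to (3,2) — 8 moves in all.
Check: order respected (1 at step 2, 2 at step 7); 8 moves as required.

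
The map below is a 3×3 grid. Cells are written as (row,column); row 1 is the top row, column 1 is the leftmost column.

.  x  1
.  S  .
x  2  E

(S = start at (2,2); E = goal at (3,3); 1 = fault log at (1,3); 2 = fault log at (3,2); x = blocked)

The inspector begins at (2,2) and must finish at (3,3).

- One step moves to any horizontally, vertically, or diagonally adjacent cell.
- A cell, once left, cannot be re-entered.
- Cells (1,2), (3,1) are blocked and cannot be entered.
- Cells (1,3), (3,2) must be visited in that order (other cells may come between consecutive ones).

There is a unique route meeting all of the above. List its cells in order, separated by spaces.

The waypoints must appear in the order (1,3), (3,2), with no cell reused.
Route from (2,2): up-right 1 to (1,3), down 1 to (2,3), down-left 1 to (3,2), right 1 to (3,3) — 4 moves in all.
Check: order respected (1 at step 1, 2 at step 3).

(2,2) (1,3) (2,3) (3,2) (3,3)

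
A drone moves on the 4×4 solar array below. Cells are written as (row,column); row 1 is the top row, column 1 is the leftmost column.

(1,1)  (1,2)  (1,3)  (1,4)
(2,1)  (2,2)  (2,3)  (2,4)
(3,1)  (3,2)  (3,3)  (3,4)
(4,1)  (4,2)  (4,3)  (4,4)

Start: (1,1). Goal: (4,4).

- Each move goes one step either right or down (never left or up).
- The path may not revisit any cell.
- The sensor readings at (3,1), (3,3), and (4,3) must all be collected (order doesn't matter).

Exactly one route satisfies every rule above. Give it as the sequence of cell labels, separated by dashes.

(1,1) - (2,1) - (3,1) - (3,2) - (3,3) - (4,3) - (4,4)

Moves only go right or down, so the column and row indices never decrease.
Route from (1,1): down 2 to (3,1), right 2 to (3,3), down 1 to (4,3), right 1 to (4,4) — 6 moves in all.
Check: all required cells visited.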